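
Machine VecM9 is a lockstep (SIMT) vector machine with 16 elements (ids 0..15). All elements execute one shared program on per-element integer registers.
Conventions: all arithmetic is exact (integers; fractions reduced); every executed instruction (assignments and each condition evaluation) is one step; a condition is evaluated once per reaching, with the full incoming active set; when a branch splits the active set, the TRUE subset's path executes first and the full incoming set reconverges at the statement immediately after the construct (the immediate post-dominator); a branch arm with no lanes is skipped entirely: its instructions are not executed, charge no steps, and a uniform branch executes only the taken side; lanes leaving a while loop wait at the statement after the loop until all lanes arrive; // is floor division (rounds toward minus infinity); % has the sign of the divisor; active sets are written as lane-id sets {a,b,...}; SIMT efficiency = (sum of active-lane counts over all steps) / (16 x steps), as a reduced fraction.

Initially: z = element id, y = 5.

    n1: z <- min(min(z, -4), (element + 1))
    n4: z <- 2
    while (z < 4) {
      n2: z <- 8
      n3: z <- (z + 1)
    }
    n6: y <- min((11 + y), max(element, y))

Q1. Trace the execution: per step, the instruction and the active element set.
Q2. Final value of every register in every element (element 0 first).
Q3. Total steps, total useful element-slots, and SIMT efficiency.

step 0: z <- min(min(z, -4), (element + 1)) {0,1,2,3,4,5,6,7,8,9,10,11,12,13,14,15}
step 1: z <- 2                       {0,1,2,3,4,5,6,7,8,9,10,11,12,13,14,15}
step 2: eval (z < 4)                 {0,1,2,3,4,5,6,7,8,9,10,11,12,13,14,15}
step 3: z <- 8                       {0,1,2,3,4,5,6,7,8,9,10,11,12,13,14,15}
step 4: z <- (z + 1)                 {0,1,2,3,4,5,6,7,8,9,10,11,12,13,14,15}
step 5: eval (z < 4)                 {0,1,2,3,4,5,6,7,8,9,10,11,12,13,14,15}
step 6: y <- min((11 + y), max(element, y)) {0,1,2,3,4,5,6,7,8,9,10,11,12,13,14,15}

Answer: 7 steps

z: 9,9,9,9,9,9,9,9,9,9,9,9,9,9,9,9
y: 5,5,5,5,5,5,6,7,8,9,10,11,12,13,14,15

steps = 7; useful = 112; efficiency = 112/112 = 1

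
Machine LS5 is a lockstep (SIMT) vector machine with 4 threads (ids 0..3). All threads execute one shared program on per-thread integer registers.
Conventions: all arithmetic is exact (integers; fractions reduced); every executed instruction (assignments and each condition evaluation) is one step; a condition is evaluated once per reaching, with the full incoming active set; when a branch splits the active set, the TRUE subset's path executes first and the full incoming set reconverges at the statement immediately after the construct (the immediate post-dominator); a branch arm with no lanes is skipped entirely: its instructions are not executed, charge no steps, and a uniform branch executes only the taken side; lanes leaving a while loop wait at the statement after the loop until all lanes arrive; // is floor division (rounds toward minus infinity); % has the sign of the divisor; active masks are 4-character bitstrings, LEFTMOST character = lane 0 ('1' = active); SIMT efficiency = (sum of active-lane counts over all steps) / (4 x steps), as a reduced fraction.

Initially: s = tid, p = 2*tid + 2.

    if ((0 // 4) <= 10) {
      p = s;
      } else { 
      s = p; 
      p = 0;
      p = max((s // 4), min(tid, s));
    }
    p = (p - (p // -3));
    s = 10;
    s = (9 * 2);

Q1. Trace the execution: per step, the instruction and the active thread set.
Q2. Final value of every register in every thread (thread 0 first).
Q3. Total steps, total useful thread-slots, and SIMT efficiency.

step 0: eval ((0 // 4) <= 10)        1111
step 1: p <- s                       1111
step 2: p <- (p - (p // -3))         1111
step 3: s <- 10                      1111
step 4: s <- (9 * 2)                 1111

Answer: 5 steps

s: 18,18,18,18
p: 0,2,3,4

steps = 5; useful = 20; efficiency = 20/20 = 1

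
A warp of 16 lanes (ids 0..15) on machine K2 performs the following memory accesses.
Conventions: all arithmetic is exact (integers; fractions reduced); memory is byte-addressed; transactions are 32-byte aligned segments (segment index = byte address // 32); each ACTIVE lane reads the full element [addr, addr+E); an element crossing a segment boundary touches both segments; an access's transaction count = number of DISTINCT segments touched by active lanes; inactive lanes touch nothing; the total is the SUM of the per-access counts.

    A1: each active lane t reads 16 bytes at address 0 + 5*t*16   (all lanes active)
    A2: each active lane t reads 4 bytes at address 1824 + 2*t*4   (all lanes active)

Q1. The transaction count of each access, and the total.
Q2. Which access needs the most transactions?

A1: 16 transactions
A2: 4 transactions

Answer: 16,4; total 20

Answer: A1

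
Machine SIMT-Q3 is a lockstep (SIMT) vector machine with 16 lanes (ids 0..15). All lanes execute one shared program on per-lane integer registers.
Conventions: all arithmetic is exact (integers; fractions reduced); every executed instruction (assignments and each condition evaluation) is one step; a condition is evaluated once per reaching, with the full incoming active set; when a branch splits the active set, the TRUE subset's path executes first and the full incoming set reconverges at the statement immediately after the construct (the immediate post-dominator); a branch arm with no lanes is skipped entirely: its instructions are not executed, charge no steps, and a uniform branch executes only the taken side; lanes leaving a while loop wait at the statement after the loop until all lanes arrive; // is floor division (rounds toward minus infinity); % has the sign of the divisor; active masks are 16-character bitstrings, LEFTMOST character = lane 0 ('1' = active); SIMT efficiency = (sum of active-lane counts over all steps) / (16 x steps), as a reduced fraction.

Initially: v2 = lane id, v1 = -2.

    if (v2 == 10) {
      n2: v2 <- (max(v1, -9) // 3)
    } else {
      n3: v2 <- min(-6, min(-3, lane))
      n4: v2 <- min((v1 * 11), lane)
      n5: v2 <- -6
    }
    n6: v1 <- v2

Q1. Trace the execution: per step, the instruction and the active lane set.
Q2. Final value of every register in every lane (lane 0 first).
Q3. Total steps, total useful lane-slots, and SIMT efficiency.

step 0: eval (v2 == 10)              1111111111111111
step 1: v2 <- (max(v1, -9) // 3)     0000000000100000
step 2: v2 <- min(-6, min(-3, lane)) 1111111111011111
step 3: v2 <- min((v1 * 11), lane)   1111111111011111
step 4: v2 <- -6                     1111111111011111
step 5: v1 <- v2                     1111111111111111

Answer: 6 steps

v2: -6,-6,-6,-6,-6,-6,-6,-6,-6,-6,-1,-6,-6,-6,-6,-6
v1: -6,-6,-6,-6,-6,-6,-6,-6,-6,-6,-1,-6,-6,-6,-6,-6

steps = 6; useful = 78; efficiency = 78/96 = 13/16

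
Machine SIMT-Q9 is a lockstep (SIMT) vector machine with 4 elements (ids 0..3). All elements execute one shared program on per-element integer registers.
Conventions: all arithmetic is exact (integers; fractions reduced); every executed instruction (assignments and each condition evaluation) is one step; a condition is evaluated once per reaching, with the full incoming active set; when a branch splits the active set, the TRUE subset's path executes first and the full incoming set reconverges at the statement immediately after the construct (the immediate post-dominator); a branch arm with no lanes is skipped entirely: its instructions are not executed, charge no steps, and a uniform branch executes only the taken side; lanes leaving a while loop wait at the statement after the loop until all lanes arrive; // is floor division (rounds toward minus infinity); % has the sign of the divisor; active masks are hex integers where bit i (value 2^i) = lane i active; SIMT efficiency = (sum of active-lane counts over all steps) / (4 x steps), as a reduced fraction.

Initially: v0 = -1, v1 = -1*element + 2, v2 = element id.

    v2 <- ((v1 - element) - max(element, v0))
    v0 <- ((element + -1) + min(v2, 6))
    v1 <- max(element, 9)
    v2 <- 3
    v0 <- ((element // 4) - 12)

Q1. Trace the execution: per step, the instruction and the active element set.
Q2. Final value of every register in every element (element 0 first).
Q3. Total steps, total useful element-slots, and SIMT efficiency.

step 0: v2 <- ((v1 - element) - max(element, v0)) 0xf
step 1: v0 <- ((element + -1) + min(v2, 6)) 0xf
step 2: v1 <- max(element, 9)        0xf
step 3: v2 <- 3                      0xf
step 4: v0 <- ((element // 4) - 12)  0xf

Answer: 5 steps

v0: -12,-12,-12,-12
v1: 9,9,9,9
v2: 3,3,3,3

steps = 5; useful = 20; efficiency = 20/20 = 1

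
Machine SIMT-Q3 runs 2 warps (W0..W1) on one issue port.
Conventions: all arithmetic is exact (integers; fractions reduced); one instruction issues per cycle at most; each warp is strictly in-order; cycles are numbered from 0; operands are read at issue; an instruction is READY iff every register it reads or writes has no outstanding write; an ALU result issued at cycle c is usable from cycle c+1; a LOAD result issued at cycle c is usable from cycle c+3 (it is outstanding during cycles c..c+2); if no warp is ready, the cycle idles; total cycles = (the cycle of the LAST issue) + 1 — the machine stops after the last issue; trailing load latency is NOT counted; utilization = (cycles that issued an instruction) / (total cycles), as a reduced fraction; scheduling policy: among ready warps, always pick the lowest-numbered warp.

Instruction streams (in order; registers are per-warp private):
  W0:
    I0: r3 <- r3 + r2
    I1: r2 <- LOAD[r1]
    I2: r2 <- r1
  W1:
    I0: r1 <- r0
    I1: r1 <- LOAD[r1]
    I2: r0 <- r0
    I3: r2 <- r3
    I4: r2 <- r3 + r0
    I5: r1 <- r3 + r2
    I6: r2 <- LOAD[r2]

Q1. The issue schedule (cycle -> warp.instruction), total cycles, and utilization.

cycle 0: W0.I0
cycle 1: W0.I1
cycle 2: W1.I0
cycle 3: W1.I1
cycle 4: W0.I2
cycle 5: W1.I2
cycle 6: W1.I3
cycle 7: W1.I4
cycle 8: W1.I5
cycle 9: W1.I6

Answer: 10 cycles, utilization 1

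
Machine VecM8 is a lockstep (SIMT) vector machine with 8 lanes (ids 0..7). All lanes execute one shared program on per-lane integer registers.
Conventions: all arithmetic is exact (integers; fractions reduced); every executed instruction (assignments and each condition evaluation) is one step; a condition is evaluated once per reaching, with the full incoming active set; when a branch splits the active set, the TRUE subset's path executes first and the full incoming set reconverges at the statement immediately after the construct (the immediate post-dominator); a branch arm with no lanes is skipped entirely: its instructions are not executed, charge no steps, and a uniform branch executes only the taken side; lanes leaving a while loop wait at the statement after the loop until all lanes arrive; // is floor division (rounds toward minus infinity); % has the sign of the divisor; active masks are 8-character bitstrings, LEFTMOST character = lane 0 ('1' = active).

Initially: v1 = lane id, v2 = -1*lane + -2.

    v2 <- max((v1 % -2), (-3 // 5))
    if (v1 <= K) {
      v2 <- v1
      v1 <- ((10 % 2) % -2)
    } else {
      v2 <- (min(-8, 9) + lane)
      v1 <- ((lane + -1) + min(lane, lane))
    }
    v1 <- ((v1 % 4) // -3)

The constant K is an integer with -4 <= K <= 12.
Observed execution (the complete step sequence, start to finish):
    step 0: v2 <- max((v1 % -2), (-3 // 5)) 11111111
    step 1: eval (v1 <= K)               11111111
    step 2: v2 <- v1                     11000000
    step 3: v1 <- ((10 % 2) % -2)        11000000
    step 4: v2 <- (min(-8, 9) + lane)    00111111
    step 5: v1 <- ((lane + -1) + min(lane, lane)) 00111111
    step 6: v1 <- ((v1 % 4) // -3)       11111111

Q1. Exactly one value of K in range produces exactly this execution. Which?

Answer: K = 1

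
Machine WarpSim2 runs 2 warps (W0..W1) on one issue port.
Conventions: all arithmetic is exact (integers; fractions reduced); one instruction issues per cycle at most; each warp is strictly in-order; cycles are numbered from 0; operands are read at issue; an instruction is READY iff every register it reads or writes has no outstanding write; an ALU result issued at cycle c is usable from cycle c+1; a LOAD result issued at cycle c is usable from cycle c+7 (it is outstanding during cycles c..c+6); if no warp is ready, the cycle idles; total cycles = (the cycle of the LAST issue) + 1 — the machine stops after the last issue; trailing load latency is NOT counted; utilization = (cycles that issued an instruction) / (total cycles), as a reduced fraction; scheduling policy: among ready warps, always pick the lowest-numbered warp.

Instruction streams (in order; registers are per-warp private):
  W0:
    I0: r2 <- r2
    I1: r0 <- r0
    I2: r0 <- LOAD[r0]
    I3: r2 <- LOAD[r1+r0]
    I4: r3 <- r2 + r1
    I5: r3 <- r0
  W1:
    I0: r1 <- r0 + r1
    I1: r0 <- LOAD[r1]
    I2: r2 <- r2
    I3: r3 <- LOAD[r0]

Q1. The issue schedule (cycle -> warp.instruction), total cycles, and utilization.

cycle 0: W0.I0
cycle 1: W0.I1
cycle 2: W0.I2
cycle 3: W1.I0
cycle 4: W1.I1
cycle 5: W1.I2
cycle 6: idle
cycle 7: idle
cycle 8: idle
cycle 9: W0.I3
cycle 10: idle
cycle 11: W1.I3
cycle 12: idle
cycle 13: idle
cycle 14: idle
cycle 15: idle
cycle 16: W0.I4
cycle 17: W0.I5

Answer: 18 cycles, utilization 5/9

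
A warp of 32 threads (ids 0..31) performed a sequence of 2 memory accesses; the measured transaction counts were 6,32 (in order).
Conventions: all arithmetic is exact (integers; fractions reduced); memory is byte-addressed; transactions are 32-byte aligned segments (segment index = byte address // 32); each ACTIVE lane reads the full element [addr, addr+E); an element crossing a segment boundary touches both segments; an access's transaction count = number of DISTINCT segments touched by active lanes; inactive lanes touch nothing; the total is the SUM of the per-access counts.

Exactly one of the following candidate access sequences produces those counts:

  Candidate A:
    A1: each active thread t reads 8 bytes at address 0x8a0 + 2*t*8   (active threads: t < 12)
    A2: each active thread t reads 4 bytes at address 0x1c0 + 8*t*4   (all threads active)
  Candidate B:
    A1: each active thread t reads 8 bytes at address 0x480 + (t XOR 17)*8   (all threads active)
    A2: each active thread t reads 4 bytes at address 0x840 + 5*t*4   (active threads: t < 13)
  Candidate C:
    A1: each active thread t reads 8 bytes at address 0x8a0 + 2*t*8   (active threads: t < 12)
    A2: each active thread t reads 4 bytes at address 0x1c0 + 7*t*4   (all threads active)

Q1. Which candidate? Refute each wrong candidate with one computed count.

B: A1 gives 8 transactions, not 6
C: A2 gives 28 transactions, not 32
A: all counts match (6,32)

Answer: A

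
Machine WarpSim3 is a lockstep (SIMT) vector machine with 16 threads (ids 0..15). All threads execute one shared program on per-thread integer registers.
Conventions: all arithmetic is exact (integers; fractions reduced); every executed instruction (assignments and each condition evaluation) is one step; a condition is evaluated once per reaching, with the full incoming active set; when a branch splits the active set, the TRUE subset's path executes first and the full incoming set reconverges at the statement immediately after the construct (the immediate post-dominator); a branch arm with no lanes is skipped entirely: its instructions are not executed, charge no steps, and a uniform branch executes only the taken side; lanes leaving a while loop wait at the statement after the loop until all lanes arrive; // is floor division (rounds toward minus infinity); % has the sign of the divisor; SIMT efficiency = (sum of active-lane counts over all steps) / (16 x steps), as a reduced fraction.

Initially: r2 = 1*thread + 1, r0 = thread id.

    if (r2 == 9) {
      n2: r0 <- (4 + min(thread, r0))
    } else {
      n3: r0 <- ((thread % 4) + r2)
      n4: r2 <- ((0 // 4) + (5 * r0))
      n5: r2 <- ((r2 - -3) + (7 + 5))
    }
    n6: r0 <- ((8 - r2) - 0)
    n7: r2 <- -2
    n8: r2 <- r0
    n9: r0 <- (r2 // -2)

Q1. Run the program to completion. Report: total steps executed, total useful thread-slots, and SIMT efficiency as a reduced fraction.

Answer: 9 steps, 126 useful, 7/8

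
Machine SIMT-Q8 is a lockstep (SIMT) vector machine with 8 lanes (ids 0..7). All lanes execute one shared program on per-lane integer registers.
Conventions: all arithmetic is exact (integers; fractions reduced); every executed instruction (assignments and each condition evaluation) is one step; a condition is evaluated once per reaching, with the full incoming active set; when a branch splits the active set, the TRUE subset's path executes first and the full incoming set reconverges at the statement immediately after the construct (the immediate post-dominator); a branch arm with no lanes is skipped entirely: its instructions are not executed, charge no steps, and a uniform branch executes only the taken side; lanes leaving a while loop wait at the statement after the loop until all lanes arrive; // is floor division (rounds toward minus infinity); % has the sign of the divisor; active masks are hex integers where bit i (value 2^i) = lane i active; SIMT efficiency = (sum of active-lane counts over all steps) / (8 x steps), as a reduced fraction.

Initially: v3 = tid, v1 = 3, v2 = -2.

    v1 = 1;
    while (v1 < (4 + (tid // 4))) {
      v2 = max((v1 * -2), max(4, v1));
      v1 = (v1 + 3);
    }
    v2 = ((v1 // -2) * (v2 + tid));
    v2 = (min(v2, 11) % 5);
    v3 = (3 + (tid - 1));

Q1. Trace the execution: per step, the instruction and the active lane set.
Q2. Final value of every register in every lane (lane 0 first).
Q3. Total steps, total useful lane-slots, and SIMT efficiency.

step 0: v1 <- 1                      0xff
step 1: eval (v1 < (4 + (tid // 4))) 0xff
step 2: v2 <- max((v1 * -2), max(4, v1)) 0xff
step 3: v1 <- (v1 + 3)               0xff
step 4: eval (v1 < (4 + (tid // 4))) 0xff
step 5: v2 <- max((v1 * -2), max(4, v1)) 0xf0
step 6: v1 <- (v1 + 3)               0xf0
step 7: eval (v1 < (4 + (tid // 4))) 0xf0
step 8: v2 <- ((v1 // -2) * (v2 + tid)) 0xff
step 9: v2 <- (min(v2, 11) % 5)      0xff
step 10: v3 <- (3 + (tid - 1))        0xff

Answer: 11 steps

v3: 2,3,4,5,6,7,8,9
v1: 4,4,4,4,7,7,7,7
v2: 2,0,3,1,3,4,0,1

steps = 11; useful = 76; efficiency = 76/88 = 19/22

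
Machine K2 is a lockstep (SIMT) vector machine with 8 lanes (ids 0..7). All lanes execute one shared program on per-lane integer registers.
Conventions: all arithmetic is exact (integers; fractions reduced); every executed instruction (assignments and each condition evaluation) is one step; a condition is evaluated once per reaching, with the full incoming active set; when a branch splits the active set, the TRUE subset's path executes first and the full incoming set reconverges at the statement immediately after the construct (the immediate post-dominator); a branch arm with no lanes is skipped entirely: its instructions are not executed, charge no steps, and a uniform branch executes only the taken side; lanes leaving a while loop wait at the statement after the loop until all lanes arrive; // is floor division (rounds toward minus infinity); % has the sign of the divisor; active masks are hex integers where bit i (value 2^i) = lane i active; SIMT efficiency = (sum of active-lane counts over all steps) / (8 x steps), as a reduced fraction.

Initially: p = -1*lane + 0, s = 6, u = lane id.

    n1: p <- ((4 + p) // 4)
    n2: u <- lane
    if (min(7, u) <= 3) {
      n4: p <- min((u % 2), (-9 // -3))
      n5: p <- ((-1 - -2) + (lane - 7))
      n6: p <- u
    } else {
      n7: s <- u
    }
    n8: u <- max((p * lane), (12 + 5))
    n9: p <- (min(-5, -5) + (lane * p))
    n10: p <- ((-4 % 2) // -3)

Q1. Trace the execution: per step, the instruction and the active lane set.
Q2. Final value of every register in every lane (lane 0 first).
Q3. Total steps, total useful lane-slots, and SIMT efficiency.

step 0: p <- ((4 + p) // 4)          0xff
step 1: u <- lane                    0xff
step 2: eval (min(7, u) <= 3)        0xff
step 3: p <- min((u % 2), (-9 // -3)) 0x0f
step 4: p <- ((-1 - -2) + (lane - 7)) 0x0f
step 5: p <- u                       0x0f
step 6: s <- u                       0xf0
step 7: u <- max((p * lane), (12 + 5)) 0xff
step 8: p <- (min(-5, -5) + (lane * p)) 0xff
step 9: p <- ((-4 % 2) // -3)        0xff

Answer: 10 steps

p: 0,0,0,0,0,0,0,0
s: 6,6,6,6,4,5,6,7
u: 17,17,17,17,17,17,17,17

steps = 10; useful = 64; efficiency = 64/80 = 4/5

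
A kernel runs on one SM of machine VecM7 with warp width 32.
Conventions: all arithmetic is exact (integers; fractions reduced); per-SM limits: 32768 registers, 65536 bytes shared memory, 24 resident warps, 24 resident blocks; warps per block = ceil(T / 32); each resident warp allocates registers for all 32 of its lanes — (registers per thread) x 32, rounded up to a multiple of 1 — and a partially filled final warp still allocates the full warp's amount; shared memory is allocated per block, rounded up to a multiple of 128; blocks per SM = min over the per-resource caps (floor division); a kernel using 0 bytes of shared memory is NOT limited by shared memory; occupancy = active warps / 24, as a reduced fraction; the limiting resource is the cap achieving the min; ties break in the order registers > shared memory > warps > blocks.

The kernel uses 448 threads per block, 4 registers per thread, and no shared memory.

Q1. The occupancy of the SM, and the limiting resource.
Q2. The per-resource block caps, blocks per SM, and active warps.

Answer: occupancy 7/12, limited by warps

registers: 18 blocks
shared memory: no limit (kernel uses none)
warps: 1 block
blocks: 24 blocks

Answer: 1 block, 14 active warps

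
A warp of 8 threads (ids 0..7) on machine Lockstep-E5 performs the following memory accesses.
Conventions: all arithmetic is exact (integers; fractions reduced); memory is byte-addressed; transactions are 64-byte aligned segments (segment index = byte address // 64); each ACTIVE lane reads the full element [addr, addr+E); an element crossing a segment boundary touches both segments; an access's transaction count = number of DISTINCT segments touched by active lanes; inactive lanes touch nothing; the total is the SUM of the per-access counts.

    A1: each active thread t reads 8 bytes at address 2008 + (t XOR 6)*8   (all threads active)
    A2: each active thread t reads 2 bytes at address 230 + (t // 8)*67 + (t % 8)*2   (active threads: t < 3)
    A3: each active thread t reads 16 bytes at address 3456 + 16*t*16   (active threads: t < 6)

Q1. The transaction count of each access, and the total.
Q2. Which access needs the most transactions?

A1: 2 transactions
A2: 1 transaction
A3: 6 transactions

Answer: 2,1,6; total 9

Answer: A3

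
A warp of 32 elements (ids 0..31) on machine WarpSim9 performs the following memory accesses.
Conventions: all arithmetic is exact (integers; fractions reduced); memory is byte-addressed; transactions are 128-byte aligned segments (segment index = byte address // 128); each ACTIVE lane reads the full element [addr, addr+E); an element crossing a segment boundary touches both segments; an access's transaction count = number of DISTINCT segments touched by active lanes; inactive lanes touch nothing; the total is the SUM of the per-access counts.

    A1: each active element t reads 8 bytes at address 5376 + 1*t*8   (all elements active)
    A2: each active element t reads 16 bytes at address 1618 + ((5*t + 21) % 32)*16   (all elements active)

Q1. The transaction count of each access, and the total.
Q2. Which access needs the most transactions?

A1: 2 transactions
A2: 5 transactions

Answer: 2,5; total 7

Answer: A2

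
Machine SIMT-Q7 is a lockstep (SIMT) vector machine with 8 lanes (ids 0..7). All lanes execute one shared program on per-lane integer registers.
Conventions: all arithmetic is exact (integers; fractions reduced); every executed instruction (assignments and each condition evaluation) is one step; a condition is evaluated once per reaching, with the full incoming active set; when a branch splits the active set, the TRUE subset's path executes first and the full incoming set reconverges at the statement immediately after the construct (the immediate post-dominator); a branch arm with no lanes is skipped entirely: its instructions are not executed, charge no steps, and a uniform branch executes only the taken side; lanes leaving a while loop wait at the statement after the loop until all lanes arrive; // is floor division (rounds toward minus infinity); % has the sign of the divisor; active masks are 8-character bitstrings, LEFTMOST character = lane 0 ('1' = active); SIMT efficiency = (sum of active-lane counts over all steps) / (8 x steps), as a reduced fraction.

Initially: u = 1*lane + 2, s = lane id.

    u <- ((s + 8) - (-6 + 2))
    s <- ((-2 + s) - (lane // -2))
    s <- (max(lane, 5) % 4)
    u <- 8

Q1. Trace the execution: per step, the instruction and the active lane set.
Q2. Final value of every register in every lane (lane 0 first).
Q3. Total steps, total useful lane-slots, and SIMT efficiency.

step 0: u <- ((s + 8) - (-6 + 2))    11111111
step 1: s <- ((-2 + s) - (lane // -2)) 11111111
step 2: s <- (max(lane, 5) % 4)      11111111
step 3: u <- 8                       11111111

Answer: 4 steps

u: 8,8,8,8,8,8,8,8
s: 1,1,1,1,1,1,2,3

steps = 4; useful = 32; efficiency = 32/32 = 1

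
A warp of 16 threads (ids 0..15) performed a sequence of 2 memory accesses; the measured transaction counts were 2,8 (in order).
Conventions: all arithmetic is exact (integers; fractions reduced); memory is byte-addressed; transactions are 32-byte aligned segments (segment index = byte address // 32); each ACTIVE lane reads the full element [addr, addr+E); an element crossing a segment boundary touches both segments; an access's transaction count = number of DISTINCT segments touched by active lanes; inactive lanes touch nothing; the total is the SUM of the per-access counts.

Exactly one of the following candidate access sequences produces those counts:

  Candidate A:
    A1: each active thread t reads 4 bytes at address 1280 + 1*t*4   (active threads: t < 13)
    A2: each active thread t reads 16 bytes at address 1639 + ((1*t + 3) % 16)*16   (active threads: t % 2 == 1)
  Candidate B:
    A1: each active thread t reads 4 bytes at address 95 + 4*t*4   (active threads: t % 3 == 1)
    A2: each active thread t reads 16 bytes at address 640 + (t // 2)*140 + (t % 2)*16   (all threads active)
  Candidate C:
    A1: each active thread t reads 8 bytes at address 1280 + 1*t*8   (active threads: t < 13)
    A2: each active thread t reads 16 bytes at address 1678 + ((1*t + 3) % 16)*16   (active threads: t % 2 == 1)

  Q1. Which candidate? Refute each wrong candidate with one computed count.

B: A1 gives 7 transactions, not 2
C: A1 gives 4 transactions, not 2
A: all counts match (2,8)

Answer: A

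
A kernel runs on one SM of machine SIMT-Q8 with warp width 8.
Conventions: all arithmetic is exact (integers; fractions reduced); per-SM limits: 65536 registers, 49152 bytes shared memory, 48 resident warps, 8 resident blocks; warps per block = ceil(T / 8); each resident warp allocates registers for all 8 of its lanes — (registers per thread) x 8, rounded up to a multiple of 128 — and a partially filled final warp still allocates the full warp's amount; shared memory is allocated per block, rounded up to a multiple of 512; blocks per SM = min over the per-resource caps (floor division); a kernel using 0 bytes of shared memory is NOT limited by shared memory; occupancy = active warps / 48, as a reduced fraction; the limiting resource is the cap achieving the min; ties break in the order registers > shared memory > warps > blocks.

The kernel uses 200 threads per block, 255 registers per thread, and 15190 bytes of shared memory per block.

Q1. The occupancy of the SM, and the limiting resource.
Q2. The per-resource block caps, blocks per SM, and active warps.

Answer: occupancy 25/48, limited by registers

registers: 1 block
shared memory: 3 blocks
warps: 1 block
blocks: 8 blocks

Answer: 1 block, 25 active warps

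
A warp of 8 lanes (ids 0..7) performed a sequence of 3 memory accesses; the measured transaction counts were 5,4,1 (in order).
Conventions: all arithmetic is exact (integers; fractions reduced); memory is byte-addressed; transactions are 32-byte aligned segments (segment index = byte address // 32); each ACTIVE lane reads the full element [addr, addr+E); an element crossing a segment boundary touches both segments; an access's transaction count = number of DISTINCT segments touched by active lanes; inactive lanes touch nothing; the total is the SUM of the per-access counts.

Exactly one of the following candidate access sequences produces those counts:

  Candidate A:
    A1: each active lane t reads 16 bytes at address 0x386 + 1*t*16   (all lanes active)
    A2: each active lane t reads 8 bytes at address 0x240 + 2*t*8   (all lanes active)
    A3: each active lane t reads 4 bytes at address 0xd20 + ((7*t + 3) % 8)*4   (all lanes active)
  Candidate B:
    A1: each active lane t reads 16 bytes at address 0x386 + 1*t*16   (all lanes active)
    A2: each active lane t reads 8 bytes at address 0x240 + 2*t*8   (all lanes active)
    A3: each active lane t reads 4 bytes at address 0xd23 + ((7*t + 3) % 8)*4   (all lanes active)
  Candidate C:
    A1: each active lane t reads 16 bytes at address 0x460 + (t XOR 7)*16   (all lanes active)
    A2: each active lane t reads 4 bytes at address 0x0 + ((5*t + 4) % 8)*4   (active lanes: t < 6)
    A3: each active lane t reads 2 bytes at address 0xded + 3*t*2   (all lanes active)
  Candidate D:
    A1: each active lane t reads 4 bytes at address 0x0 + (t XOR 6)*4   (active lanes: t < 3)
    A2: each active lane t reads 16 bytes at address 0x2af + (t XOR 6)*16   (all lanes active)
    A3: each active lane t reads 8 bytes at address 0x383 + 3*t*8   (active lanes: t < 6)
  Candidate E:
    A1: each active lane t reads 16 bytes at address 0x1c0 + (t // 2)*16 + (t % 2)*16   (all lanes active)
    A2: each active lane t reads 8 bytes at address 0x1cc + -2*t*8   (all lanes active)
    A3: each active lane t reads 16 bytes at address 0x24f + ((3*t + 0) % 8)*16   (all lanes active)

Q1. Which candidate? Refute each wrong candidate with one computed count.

B: A3 gives 2 transactions, not 1
C: A1 gives 4 transactions, not 5
D: A1 gives 1 transaction, not 5
E: A1 gives 3 transactions, not 5
A: all counts match (5,4,1)

Answer: A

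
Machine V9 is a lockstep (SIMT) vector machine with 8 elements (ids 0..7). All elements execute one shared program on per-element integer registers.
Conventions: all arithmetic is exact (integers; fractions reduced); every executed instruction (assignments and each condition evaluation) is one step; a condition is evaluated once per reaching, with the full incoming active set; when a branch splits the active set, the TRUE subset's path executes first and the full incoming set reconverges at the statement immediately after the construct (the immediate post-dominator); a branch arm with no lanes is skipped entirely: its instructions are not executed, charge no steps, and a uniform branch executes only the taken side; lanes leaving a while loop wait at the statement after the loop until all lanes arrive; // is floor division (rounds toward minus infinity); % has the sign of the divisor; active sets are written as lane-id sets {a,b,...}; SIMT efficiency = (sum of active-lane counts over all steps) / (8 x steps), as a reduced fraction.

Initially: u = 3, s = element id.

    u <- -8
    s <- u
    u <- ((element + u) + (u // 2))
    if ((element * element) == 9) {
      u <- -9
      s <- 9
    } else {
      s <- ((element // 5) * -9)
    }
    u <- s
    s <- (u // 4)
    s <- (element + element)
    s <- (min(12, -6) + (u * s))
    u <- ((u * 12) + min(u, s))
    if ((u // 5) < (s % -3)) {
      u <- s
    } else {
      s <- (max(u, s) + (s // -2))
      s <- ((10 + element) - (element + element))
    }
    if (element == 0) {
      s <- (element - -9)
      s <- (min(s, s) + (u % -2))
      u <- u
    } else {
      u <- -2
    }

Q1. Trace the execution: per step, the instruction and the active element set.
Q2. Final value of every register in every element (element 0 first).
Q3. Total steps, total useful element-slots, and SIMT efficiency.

step 0: u <- -8                      {0,1,2,3,4,5,6,7}
step 1: s <- u                       {0,1,2,3,4,5,6,7}
step 2: u <- ((element + u) + (u // 2)) {0,1,2,3,4,5,6,7}
step 3: eval ((element * element) == 9) {0,1,2,3,4,5,6,7}
step 4: u <- -9                      {3}
step 5: s <- 9                       {3}
step 6: s <- ((element // 5) * -9)   {0,1,2,4,5,6,7}
step 7: u <- s                       {0,1,2,3,4,5,6,7}
step 8: s <- (u // 4)                {0,1,2,3,4,5,6,7}
step 9: s <- (element + element)     {0,1,2,3,4,5,6,7}
step 10: s <- (min(12, -6) + (u * s)) {0,1,2,3,4,5,6,7}
step 11: u <- ((u * 12) + min(u, s))  {0,1,2,3,4,5,6,7}
step 12: eval ((u // 5) < (s % -3))   {0,1,2,3,4,5,6,7}
step 13: u <- s                       {0,1,2,4,5,6,7}
step 14: s <- (max(u, s) + (s // -2)) {3}
step 15: s <- ((10 + element) - (element + element)) {3}
step 16: eval (element == 0)          {0,1,2,3,4,5,6,7}
step 17: s <- (element - -9)          {0}
step 18: s <- (min(s, s) + (u % -2))  {0}
step 19: u <- u                       {0}
step 20: u <- -2                      {1,2,3,4,5,6,7}

Answer: 21 steps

u: -6,-2,-2,-2,-2,-2,-2,-2
s: 9,-6,-6,7,-6,-96,-114,-132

steps = 21; useful = 116; efficiency = 116/168 = 29/42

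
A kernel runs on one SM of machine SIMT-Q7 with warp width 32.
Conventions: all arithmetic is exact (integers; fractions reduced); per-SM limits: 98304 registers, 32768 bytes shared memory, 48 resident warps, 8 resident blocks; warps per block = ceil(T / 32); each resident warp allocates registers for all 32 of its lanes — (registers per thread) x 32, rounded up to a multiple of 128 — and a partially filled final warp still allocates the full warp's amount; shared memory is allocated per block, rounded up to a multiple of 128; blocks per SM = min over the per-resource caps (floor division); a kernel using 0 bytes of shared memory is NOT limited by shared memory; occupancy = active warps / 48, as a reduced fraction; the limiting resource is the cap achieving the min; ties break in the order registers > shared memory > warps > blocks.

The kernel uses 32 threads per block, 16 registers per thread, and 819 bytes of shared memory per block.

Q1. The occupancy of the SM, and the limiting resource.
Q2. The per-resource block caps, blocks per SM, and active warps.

Answer: occupancy 1/6, limited by blocks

registers: 192 blocks
shared memory: 36 blocks
warps: 48 blocks
blocks: 8 blocks

Answer: 8 blocks, 8 active warps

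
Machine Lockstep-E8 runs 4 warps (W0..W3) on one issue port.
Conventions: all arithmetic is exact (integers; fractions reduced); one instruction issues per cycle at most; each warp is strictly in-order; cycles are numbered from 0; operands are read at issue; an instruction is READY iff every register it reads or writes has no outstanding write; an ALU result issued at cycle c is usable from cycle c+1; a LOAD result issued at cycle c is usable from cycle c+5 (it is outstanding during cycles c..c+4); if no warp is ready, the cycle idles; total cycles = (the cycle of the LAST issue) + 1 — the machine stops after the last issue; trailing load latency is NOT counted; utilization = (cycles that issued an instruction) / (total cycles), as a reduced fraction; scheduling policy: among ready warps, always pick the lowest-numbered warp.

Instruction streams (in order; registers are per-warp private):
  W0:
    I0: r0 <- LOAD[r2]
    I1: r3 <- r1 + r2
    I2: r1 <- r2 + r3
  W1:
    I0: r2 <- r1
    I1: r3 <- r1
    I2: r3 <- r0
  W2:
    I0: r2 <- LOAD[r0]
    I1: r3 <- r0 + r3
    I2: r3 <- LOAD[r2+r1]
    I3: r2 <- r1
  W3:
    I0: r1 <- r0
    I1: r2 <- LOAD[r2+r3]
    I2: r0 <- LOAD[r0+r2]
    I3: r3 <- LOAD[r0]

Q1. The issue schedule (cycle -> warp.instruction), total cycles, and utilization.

cycle 0: W0.I0
cycle 1: W0.I1
cycle 2: W0.I2
cycle 3: W1.I0
cycle 4: W1.I1
cycle 5: W1.I2
cycle 6: W2.I0
cycle 7: W2.I1
cycle 8: W3.I0
cycle 9: W3.I1
cycle 10: idle
cycle 11: W2.I2
cycle 12: W2.I3
cycle 13: idle
cycle 14: W3.I2
cycle 15: idle
cycle 16: idle
cycle 17: idle
cycle 18: idle
cycle 19: W3.I3

Answer: 20 cycles, utilization 7/10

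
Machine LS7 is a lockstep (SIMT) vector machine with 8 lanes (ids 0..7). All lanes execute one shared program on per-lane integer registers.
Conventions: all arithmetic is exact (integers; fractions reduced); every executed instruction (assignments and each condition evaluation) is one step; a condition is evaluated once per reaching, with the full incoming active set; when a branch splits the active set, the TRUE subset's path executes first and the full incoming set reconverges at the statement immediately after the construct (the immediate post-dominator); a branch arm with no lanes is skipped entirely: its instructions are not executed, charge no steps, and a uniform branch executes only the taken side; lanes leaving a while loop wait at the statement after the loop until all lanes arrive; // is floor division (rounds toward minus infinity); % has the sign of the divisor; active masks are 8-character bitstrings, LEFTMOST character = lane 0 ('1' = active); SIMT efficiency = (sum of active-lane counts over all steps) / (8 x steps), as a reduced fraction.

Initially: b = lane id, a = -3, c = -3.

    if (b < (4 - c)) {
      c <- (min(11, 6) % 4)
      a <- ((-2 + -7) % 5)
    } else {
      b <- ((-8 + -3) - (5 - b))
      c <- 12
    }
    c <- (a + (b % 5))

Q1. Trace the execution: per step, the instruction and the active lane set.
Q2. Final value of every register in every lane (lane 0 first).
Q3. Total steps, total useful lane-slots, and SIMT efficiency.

step 0: eval (b < (4 - c))           11111111
step 1: c <- (min(11, 6) % 4)        11111110
step 2: a <- ((-2 + -7) % 5)         11111110
step 3: b <- ((-8 + -3) - (5 - b))   00000001
step 4: c <- 12                      00000001
step 5: c <- (a + (b % 5))           11111111

Answer: 6 steps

b: 0,1,2,3,4,5,6,-9
a: 1,1,1,1,1,1,1,-3
c: 1,2,3,4,5,1,2,-2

steps = 6; useful = 32; efficiency = 32/48 = 2/3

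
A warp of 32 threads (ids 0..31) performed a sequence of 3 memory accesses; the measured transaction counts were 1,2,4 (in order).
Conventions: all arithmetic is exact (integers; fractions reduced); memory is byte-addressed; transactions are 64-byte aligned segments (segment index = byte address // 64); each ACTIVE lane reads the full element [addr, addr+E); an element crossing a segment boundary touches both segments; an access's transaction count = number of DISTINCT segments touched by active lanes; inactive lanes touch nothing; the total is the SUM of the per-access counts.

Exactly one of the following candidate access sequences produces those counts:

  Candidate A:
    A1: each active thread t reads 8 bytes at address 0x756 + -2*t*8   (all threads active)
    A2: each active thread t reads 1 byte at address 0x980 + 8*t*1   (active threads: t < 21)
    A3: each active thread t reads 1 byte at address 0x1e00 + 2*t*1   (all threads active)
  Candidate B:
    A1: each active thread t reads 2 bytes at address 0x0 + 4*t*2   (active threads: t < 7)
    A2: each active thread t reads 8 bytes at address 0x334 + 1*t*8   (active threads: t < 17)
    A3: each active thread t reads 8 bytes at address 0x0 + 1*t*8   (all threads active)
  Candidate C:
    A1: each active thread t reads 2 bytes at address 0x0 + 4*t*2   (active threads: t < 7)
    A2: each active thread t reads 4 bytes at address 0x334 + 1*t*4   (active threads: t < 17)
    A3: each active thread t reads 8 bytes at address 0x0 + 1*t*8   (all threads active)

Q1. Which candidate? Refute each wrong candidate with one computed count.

A: A1 gives 9 transactions, not 1
B: A2 gives 3 transactions, not 2
C: all counts match (1,2,4)

Answer: C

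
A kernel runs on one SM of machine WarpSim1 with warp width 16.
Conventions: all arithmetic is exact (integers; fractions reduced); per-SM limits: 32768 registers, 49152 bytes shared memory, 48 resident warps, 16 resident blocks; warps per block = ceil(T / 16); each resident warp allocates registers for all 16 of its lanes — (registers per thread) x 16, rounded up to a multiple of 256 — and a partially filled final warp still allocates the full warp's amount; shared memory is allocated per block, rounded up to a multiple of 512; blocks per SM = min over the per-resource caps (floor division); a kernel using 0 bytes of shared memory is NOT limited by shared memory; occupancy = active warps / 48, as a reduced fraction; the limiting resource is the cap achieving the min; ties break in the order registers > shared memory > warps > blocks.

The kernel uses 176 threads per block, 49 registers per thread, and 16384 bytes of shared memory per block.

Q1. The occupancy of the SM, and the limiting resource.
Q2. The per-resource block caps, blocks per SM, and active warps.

Answer: occupancy 11/24, limited by registers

registers: 2 blocks
shared memory: 3 blocks
warps: 4 blocks
blocks: 16 blocks

Answer: 2 blocks, 22 active warps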